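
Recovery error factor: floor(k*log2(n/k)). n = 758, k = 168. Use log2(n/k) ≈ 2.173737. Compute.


log2(n/k) = log2(758/168) ≈ 2.173737.
k*log2(n/k) ≈ 168*2.173737 = 365.187816.
floor(365.187816) = 365.

365


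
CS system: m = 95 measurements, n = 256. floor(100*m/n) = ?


100*m/n = 100*95/256 ≈ 37.1094.
floor = 37.

37


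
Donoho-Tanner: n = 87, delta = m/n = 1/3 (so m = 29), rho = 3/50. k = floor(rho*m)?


m = 1/3*87 = 29.
rho = 3/50.
rho*m = 3/50*29 = 1.74.
k = floor(1.74) = 1.

1


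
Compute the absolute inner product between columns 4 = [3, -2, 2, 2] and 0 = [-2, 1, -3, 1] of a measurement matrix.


Inner product: 3*-2 + -2*1 + 2*-3 + 2*1
Products: [-6, -2, -6, 2]
Sum = -12.
|dot| = 12.

12


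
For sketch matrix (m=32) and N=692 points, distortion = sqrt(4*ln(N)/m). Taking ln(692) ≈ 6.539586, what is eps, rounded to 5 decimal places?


ln(692) ≈ 6.539586.
4*ln(N)/m ≈ 4*6.539586/32 ≈ 0.81744825.
eps = sqrt(0.81744825) ≈ 0.9041284 ≈ 0.90413.

0.90413


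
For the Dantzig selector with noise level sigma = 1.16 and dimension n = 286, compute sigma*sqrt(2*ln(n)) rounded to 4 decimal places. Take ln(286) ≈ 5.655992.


ln(286) ≈ 5.655992.
2*ln(n) ≈ 11.311984.
sqrt(2*ln(n)) ≈ sqrt(11.311984) ≈ 3.363329.
threshold ≈ 1.16*3.363329 = 3.90146164 ≈ 3.9015.

3.9015


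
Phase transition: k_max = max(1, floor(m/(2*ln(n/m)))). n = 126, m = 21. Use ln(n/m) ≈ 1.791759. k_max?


n/m = 126/21 = 6.
ln(n/m) ≈ 1.791759.
2*ln(n/m) ≈ 3.583518.
m/(2*ln(n/m)) ≈ 21/3.583518 ≈ 5.8602.
floor = 5.
k_max = max(1, 5) = 5.

5


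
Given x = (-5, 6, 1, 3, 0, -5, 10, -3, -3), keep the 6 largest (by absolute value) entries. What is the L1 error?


Sorted |x_i| descending: [10, 6, 5, 5, 3, 3, 3, 1, 0]
Keep top 6: [10, 6, 5, 5, 3, 3]
Tail entries: [3, 1, 0]
L1 error = sum of tail = 4.

4


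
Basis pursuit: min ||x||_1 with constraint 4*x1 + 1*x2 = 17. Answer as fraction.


Axis intercepts:
  x1 = 17/4, x2 = 0: L1 = 17/4
  x1 = 0, x2 = 17: L1 = 17
x* = (17/4, 0)
||x*||_1 = 17/4.

17/4


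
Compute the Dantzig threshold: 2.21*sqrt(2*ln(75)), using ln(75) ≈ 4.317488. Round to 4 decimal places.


ln(75) ≈ 4.317488.
2*ln(n) ≈ 8.634976.
sqrt(2*ln(n)) ≈ sqrt(8.634976) ≈ 2.938533.
threshold ≈ 2.21*2.938533 = 6.49415793 ≈ 6.4942.

6.4942


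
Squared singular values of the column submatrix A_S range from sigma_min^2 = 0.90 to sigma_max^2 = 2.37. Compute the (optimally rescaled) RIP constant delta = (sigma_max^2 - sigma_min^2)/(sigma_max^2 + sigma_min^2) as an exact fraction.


lambda_max - lambda_min = 2.37 - 0.90 = 1.47.
lambda_max + lambda_min = 2.37 + 0.90 = 3.27.
delta = 1.47/3.27 = 147/327 = 49/109.

49/109


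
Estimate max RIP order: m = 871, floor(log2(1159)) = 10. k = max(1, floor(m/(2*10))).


floor(log2(1159)) = 10.
2*10 = 20.
m/(2*floor(log2(n))) = 871/20 ≈ 43.55.
floor = 43.
k = max(1, 43) = 43.

43


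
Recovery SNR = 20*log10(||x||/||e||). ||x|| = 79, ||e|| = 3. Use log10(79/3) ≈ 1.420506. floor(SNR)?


||x||/||e|| = 79/3.
log10(79/3) ≈ 1.420506.
20*log10(||x||/||e||) ≈ 20*1.420506 = 28.41012.
floor(28.41012) = 28.

28


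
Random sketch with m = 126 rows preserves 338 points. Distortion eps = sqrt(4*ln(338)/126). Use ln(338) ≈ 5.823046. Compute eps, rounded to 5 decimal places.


ln(338) ≈ 5.823046.
4*ln(N)/m ≈ 4*5.823046/126 ≈ 0.1848586.
eps = sqrt(0.1848586) ≈ 0.4299519 ≈ 0.42995.

0.42995


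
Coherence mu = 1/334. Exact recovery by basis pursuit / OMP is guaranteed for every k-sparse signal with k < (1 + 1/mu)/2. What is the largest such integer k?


1/mu = 334.
1 + 1/mu = 335.
(1 + 1/mu)/2 = 167.5 is not an integer, so k_max = floor(167.5) = 167.

167


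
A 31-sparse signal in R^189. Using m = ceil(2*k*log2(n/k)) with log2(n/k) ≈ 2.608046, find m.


log2(n/k) = log2(189/31) ≈ 2.608046.
2*k*log2(n/k) ≈ 2*31*2.608046 = 161.698852.
m = ceil(161.698852) = 162.

162


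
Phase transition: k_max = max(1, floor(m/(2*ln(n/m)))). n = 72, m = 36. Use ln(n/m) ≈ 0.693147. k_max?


n/m = 72/36 = 2.
ln(n/m) ≈ 0.693147.
2*ln(n/m) ≈ 1.386294.
m/(2*ln(n/m)) ≈ 36/1.386294 ≈ 25.9685.
floor = 25.
k_max = max(1, 25) = 25.

25


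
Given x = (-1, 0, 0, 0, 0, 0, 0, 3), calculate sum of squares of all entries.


Non-zero entries: [(0, -1), (7, 3)]
Squares: [1, 9]
||x||_2^2 = sum = 10.

10


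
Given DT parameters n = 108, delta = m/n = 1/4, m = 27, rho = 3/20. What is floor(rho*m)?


m = 1/4*108 = 27.
rho = 3/20.
rho*m = 3/20*27 = 4.05.
k = floor(4.05) = 4.

4


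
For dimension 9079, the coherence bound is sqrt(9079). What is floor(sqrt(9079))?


95^2 = 9025 <= 9079 < 9216 = 96^2, so 95 <= sqrt(9079) < 96.
floor(sqrt(9079)) = 95.

95


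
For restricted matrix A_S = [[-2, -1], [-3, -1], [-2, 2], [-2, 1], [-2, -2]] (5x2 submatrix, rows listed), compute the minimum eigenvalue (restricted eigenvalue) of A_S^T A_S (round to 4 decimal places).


A_S^T A_S = [[25, 3], [3, 11]].
trace = 36.
det = 266.
disc = trace^2 - 4*det = 1296 - 4*266 = 232.
sqrt(232) ≈ 15.231546.
lam_min = (36 - sqrt(232))/2 ≈ (36 - 15.231546)/2 = 10.384227 ≈ 10.3842.

10.3842


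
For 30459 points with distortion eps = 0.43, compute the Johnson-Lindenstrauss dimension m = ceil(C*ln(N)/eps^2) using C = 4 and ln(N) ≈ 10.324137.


ln(30459) ≈ 10.324137.
eps^2 = 0.43^2 = 0.1849.
C*ln(N)/eps^2 ≈ 4*10.324137/0.1849 ≈ 223.3453.
m = ceil(223.3453) = 224.

224


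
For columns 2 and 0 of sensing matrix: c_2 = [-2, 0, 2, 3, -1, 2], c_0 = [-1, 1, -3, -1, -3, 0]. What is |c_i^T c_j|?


Inner product: -2*-1 + 0*1 + 2*-3 + 3*-1 + -1*-3 + 2*0
Products: [2, 0, -6, -3, 3, 0]
Sum = -4.
|dot| = 4.

4


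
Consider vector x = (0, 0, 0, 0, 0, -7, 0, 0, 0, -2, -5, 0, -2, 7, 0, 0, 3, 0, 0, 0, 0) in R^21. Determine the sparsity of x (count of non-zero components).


Non-zero positions: [5, 9, 10, 12, 13, 16].
Sparsity = 6.

6


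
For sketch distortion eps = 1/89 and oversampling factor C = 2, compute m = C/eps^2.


1/eps = 89.
(1/eps)^2 = 7921.
m = 2*7921 = 15842.

15842


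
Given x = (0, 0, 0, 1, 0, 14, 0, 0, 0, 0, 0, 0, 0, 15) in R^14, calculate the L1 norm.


Non-zero entries: [(3, 1), (5, 14), (13, 15)]
Absolute values: [1, 14, 15]
||x||_1 = sum = 30.

30


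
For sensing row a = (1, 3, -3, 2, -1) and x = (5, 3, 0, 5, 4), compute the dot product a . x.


Non-zero terms: ['1*5', '3*3', '2*5', '-1*4']
Products: [5, 9, 10, -4]
y = sum = 20.

20


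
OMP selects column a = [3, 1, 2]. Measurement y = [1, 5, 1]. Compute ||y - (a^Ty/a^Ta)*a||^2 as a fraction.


a^T a = 14.
a^T y = 10.
coeff = 10/14 = 5/7.
||r||^2 = 139/7.

139/7


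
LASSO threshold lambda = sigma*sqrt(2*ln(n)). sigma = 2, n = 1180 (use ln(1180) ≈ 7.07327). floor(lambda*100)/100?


ln(1180) ≈ 7.07327.
2*ln(n) ≈ 14.14654.
sqrt(2*ln(n)) ≈ sqrt(14.14654) ≈ 3.761189.
lambda ≈ 2*3.761189 = 7.522378.
floor(lambda*100)/100 = 7.52.

7.52


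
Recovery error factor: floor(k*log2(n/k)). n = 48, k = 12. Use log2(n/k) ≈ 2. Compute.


log2(n/k) = log2(48/12) ≈ 2.
k*log2(n/k) ≈ 12*2 = 24.
floor(24) = 24.

24


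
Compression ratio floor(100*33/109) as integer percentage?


100*m/n = 100*33/109 ≈ 30.2752.
floor = 30.

30


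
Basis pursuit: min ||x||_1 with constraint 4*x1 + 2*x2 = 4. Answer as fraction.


Axis intercepts:
  x1 = 1, x2 = 0: L1 = 1
  x1 = 0, x2 = 2: L1 = 2
x* = (1, 0)
||x*||_1 = 1.

1


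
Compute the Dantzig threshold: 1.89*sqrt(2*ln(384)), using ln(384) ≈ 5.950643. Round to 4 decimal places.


ln(384) ≈ 5.950643.
2*ln(n) ≈ 11.901286.
sqrt(2*ln(n)) ≈ sqrt(11.901286) ≈ 3.449824.
threshold ≈ 1.89*3.449824 = 6.52016736 ≈ 6.5202.

6.5202


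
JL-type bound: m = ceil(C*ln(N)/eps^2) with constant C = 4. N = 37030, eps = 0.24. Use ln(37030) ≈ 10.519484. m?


ln(37030) ≈ 10.519484.
eps^2 = 0.24^2 = 0.0576.
C*ln(N)/eps^2 ≈ 4*10.519484/0.0576 ≈ 730.5197.
m = ceil(730.5197) = 731.

731


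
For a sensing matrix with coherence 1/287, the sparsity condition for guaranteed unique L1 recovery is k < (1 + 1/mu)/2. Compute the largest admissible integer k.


1/mu = 287.
1 + 1/mu = 288.
(1 + 1/mu)/2 = 144 is an integer and the inequality is strict, so k_max = 144 - 1 = 143.

143


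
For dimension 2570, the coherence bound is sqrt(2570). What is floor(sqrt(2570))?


50^2 = 2500 <= 2570 < 2601 = 51^2, so 50 <= sqrt(2570) < 51.
floor(sqrt(2570)) = 50.

50


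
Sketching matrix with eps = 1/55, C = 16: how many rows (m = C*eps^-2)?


1/eps = 55.
(1/eps)^2 = 3025.
m = 16*3025 = 48400.

48400


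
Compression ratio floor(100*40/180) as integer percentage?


100*m/n = 100*40/180 ≈ 22.2222.
floor = 22.

22


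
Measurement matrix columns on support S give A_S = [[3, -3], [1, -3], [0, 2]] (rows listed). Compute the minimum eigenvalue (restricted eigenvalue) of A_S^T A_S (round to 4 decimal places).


A_S^T A_S = [[10, -12], [-12, 22]].
trace = 32.
det = 76.
disc = trace^2 - 4*det = 1024 - 4*76 = 720.
sqrt(720) ≈ 26.832816.
lam_min = (32 - sqrt(720))/2 ≈ (32 - 26.832816)/2 = 2.583592 ≈ 2.5836.

2.5836


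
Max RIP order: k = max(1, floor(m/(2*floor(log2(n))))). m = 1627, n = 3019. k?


floor(log2(3019)) = 11.
2*11 = 22.
m/(2*floor(log2(n))) = 1627/22 ≈ 73.9545.
floor = 73.
k = max(1, 73) = 73.

73


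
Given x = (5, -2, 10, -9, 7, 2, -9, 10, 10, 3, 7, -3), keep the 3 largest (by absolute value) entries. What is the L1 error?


Sorted |x_i| descending: [10, 10, 10, 9, 9, 7, 7, 5, 3, 3, 2, 2]
Keep top 3: [10, 10, 10]
Tail entries: [9, 9, 7, 7, 5, 3, 3, 2, 2]
L1 error = sum of tail = 47.

47


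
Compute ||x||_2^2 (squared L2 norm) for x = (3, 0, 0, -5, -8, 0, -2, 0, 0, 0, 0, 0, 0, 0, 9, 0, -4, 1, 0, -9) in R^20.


Non-zero entries: [(0, 3), (3, -5), (4, -8), (6, -2), (14, 9), (16, -4), (17, 1), (19, -9)]
Squares: [9, 25, 64, 4, 81, 16, 1, 81]
||x||_2^2 = sum = 281.

281


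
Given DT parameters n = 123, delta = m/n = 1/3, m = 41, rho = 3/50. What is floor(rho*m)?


m = 1/3*123 = 41.
rho = 3/50.
rho*m = 3/50*41 = 2.46.
k = floor(2.46) = 2.

2


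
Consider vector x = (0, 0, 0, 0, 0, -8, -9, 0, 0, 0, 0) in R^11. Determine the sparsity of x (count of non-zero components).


Non-zero positions: [5, 6].
Sparsity = 2.

2


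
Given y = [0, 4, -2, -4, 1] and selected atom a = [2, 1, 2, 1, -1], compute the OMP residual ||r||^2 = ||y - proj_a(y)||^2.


a^T a = 11.
a^T y = -5.
coeff = -5/11 = -5/11.
||r||^2 = 382/11.

382/11


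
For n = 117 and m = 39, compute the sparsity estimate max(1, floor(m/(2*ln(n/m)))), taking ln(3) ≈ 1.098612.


n/m = 117/39 = 3.
ln(n/m) ≈ 1.098612.
2*ln(n/m) ≈ 2.197224.
m/(2*ln(n/m)) ≈ 39/2.197224 ≈ 17.7497.
floor = 17.
k_max = max(1, 17) = 17.

17


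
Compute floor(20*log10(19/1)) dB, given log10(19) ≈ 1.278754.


||x||/||e|| = 19/1 = 19.
log10(19) ≈ 1.278754.
20*log10(||x||/||e||) ≈ 20*1.278754 = 25.57508.
floor(25.57508) = 25.

25


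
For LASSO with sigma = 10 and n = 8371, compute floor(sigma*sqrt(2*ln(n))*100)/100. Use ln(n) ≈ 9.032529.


ln(8371) ≈ 9.032529.
2*ln(n) ≈ 18.065058.
sqrt(2*ln(n)) ≈ sqrt(18.065058) ≈ 4.250301.
lambda ≈ 10*4.250301 = 42.50301.
floor(lambda*100)/100 = 42.50.

42.50


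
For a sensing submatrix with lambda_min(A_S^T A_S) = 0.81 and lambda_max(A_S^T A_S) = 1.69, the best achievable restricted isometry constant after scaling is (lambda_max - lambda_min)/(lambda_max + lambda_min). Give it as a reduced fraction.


lambda_max - lambda_min = 1.69 - 0.81 = 0.88.
lambda_max + lambda_min = 1.69 + 0.81 = 2.50.
delta = 0.88/2.50 = 88/250 = 44/125.

44/125


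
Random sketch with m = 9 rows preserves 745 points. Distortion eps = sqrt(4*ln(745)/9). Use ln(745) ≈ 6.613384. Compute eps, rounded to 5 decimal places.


ln(745) ≈ 6.613384.
4*ln(N)/m ≈ 4*6.613384/9 ≈ 2.93928178.
eps = sqrt(2.93928178) ≈ 1.7144334 ≈ 1.71443.

1.71443


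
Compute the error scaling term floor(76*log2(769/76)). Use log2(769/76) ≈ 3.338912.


log2(n/k) = log2(769/76) ≈ 3.338912.
k*log2(n/k) ≈ 76*3.338912 = 253.757312.
floor(253.757312) = 253.

253


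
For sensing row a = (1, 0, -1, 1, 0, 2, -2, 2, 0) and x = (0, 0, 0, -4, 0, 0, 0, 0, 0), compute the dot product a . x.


Non-zero terms: ['1*-4']
Products: [-4]
y = sum = -4.

-4


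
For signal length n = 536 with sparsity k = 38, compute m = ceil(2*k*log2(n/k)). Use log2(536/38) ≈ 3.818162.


log2(n/k) = log2(536/38) ≈ 3.818162.
2*k*log2(n/k) ≈ 2*38*3.818162 = 290.180312.
m = ceil(290.180312) = 291.

291


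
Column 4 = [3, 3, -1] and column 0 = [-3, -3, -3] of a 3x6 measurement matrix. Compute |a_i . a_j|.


Inner product: 3*-3 + 3*-3 + -1*-3
Products: [-9, -9, 3]
Sum = -15.
|dot| = 15.

15


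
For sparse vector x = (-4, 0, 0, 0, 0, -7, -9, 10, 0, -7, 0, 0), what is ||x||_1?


Non-zero entries: [(0, -4), (5, -7), (6, -9), (7, 10), (9, -7)]
Absolute values: [4, 7, 9, 10, 7]
||x||_1 = sum = 37.

37


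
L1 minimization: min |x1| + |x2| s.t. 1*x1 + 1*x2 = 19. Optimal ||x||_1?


Axis intercepts:
  x1 = 19, x2 = 0: L1 = 19
  x1 = 0, x2 = 19: L1 = 19
x* = (19, 0)
||x*||_1 = 19.

19


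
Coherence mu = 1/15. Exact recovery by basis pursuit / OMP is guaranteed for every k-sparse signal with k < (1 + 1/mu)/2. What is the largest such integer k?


1/mu = 15.
1 + 1/mu = 16.
(1 + 1/mu)/2 = 8 is an integer and the inequality is strict, so k_max = 8 - 1 = 7.

7


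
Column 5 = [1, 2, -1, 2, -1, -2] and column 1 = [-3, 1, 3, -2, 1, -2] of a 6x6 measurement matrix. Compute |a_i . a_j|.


Inner product: 1*-3 + 2*1 + -1*3 + 2*-2 + -1*1 + -2*-2
Products: [-3, 2, -3, -4, -1, 4]
Sum = -5.
|dot| = 5.

5


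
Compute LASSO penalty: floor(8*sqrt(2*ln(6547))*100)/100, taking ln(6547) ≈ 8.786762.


ln(6547) ≈ 8.786762.
2*ln(n) ≈ 17.573524.
sqrt(2*ln(n)) ≈ sqrt(17.573524) ≈ 4.192079.
lambda ≈ 8*4.192079 = 33.536632.
floor(lambda*100)/100 = 33.53.

33.53


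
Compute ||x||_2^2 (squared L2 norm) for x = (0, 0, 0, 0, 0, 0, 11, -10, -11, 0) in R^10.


Non-zero entries: [(6, 11), (7, -10), (8, -11)]
Squares: [121, 100, 121]
||x||_2^2 = sum = 342.

342


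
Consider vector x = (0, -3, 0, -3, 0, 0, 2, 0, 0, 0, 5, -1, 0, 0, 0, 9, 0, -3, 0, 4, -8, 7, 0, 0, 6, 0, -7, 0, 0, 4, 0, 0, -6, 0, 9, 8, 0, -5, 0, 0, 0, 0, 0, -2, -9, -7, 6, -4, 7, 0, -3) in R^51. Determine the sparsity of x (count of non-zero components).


Non-zero positions: [1, 3, 6, 10, 11, 15, 17, 19, 20, 21, 24, 26, 29, 32, 34, 35, 37, 43, 44, 45, 46, 47, 48, 50].
Sparsity = 24.

24


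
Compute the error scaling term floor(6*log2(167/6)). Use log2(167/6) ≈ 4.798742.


log2(n/k) = log2(167/6) ≈ 4.798742.
k*log2(n/k) ≈ 6*4.798742 = 28.792452.
floor(28.792452) = 28.

28


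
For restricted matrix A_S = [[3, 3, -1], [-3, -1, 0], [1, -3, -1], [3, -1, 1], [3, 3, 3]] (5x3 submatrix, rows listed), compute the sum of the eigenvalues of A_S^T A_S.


Sum of eigenvalues of A_S^T A_S = trace(A_S^T A_S) = sum of squared column norms of A_S.
A_S^T A_S diagonal: [37, 29, 12].
trace = 37 + 29 + 12 = 78.

78


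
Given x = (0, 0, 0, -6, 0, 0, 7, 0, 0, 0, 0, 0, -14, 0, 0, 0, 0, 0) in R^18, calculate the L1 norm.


Non-zero entries: [(3, -6), (6, 7), (12, -14)]
Absolute values: [6, 7, 14]
||x||_1 = sum = 27.

27


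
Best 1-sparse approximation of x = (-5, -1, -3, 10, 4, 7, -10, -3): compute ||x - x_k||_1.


Sorted |x_i| descending: [10, 10, 7, 5, 4, 3, 3, 1]
Keep top 1: [10]
Tail entries: [10, 7, 5, 4, 3, 3, 1]
L1 error = sum of tail = 33.

33


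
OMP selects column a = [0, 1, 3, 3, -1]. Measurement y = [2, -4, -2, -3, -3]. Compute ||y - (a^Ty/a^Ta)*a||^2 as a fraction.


a^T a = 20.
a^T y = -16.
coeff = -16/20 = -4/5.
||r||^2 = 146/5.

146/5


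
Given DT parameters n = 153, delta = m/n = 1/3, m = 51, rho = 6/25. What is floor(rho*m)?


m = 1/3*153 = 51.
rho = 6/25.
rho*m = 6/25*51 = 12.24.
k = floor(12.24) = 12.

12


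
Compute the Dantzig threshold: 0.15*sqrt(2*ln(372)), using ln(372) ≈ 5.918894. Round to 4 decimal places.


ln(372) ≈ 5.918894.
2*ln(n) ≈ 11.837788.
sqrt(2*ln(n)) ≈ sqrt(11.837788) ≈ 3.440609.
threshold ≈ 0.15*3.440609 = 0.51609135 ≈ 0.5161.

0.5161


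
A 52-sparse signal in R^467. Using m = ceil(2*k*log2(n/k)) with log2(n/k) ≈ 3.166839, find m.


log2(n/k) = log2(467/52) ≈ 3.166839.
2*k*log2(n/k) ≈ 2*52*3.166839 = 329.351256.
m = ceil(329.351256) = 330.

330


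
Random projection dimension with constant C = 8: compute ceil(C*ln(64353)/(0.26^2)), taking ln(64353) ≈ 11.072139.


ln(64353) ≈ 11.072139.
eps^2 = 0.26^2 = 0.0676.
C*ln(N)/eps^2 ≈ 8*11.072139/0.0676 ≈ 1310.3123.
m = ceil(1310.3123) = 1311.

1311


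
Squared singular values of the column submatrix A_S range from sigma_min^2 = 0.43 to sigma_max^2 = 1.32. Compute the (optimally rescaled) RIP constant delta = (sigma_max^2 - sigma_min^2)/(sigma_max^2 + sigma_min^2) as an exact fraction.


lambda_max - lambda_min = 1.32 - 0.43 = 0.89.
lambda_max + lambda_min = 1.32 + 0.43 = 1.75.
delta = 0.89/1.75 = 89/175.

89/175


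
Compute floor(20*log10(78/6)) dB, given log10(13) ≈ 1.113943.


||x||/||e|| = 78/6 = 13.
log10(13) ≈ 1.113943.
20*log10(||x||/||e||) ≈ 20*1.113943 = 22.27886.
floor(22.27886) = 22.

22


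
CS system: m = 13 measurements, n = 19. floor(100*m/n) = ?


100*m/n = 100*13/19 ≈ 68.4211.
floor = 68.

68


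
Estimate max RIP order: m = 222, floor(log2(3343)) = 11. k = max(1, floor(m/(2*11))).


floor(log2(3343)) = 11.
2*11 = 22.
m/(2*floor(log2(n))) = 222/22 ≈ 10.0909.
floor = 10.
k = max(1, 10) = 10.

10


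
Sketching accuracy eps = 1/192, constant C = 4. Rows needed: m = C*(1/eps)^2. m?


1/eps = 192.
(1/eps)^2 = 36864.
m = 4*36864 = 147456.

147456


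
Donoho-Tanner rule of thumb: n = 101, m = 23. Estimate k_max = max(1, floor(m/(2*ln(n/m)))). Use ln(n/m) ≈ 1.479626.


n/m = 101/23.
ln(n/m) ≈ 1.479626.
2*ln(n/m) ≈ 2.959252.
m/(2*ln(n/m)) ≈ 23/2.959252 ≈ 7.7722.
floor = 7.
k_max = max(1, 7) = 7.

7


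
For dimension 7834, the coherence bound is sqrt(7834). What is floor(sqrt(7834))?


88^2 = 7744 <= 7834 < 7921 = 89^2, so 88 <= sqrt(7834) < 89.
floor(sqrt(7834)) = 88.

88


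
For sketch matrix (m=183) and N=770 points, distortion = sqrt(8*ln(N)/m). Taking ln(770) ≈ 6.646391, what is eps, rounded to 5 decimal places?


ln(770) ≈ 6.646391.
8*ln(N)/m ≈ 8*6.646391/183 ≈ 0.29055261.
eps = sqrt(0.29055261) ≈ 0.5390293 ≈ 0.53903.

0.53903


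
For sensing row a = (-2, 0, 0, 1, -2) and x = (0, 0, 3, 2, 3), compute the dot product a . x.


Non-zero terms: ['0*3', '1*2', '-2*3']
Products: [0, 2, -6]
y = sum = -4.

-4


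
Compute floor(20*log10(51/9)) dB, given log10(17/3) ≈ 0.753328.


||x||/||e|| = 51/9 = 17/3.
log10(17/3) ≈ 0.753328.
20*log10(||x||/||e||) ≈ 20*0.753328 = 15.06656.
floor(15.06656) = 15.

15


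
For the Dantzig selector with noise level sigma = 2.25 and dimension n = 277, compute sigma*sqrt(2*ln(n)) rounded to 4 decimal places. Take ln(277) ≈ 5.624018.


ln(277) ≈ 5.624018.
2*ln(n) ≈ 11.248036.
sqrt(2*ln(n)) ≈ sqrt(11.248036) ≈ 3.353809.
threshold ≈ 2.25*3.353809 = 7.54607025 ≈ 7.5461.

7.5461


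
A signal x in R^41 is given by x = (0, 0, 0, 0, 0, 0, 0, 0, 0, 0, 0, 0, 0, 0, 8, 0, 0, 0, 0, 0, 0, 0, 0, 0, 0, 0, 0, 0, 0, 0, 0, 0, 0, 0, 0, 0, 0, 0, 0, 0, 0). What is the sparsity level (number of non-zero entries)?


Non-zero positions: [14].
Sparsity = 1.

1


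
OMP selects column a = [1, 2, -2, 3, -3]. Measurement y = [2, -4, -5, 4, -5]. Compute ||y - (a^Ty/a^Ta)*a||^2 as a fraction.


a^T a = 27.
a^T y = 31.
coeff = 31/27 = 31/27.
||r||^2 = 1361/27.

1361/27


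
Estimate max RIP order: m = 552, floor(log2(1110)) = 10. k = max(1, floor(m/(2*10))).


floor(log2(1110)) = 10.
2*10 = 20.
m/(2*floor(log2(n))) = 552/20 ≈ 27.6.
floor = 27.
k = max(1, 27) = 27.

27


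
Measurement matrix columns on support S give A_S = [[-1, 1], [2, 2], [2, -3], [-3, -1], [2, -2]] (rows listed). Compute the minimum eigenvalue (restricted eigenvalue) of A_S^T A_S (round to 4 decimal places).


A_S^T A_S = [[22, -4], [-4, 19]].
trace = 41.
det = 402.
disc = trace^2 - 4*det = 1681 - 4*402 = 73.
sqrt(73) ≈ 8.544004.
lam_min = (41 - sqrt(73))/2 ≈ (41 - 8.544004)/2 = 16.227998 ≈ 16.2280.

16.2280


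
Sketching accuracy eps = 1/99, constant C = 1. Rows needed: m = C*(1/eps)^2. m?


1/eps = 99.
(1/eps)^2 = 9801.
m = 1*9801 = 9801.

9801


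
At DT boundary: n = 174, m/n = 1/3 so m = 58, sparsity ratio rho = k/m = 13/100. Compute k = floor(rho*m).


m = 1/3*174 = 58.
rho = 13/100.
rho*m = 13/100*58 = 7.54.
k = floor(7.54) = 7.

7


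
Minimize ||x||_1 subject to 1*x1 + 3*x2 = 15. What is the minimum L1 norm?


Axis intercepts:
  x1 = 15, x2 = 0: L1 = 15
  x1 = 0, x2 = 5: L1 = 5
x* = (0, 5)
||x*||_1 = 5.

5


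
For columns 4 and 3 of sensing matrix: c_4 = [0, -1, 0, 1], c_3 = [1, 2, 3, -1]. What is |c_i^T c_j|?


Inner product: 0*1 + -1*2 + 0*3 + 1*-1
Products: [0, -2, 0, -1]
Sum = -3.
|dot| = 3.

3


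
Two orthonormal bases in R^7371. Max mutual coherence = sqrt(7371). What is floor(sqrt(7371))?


85^2 = 7225 <= 7371 < 7396 = 86^2, so 85 <= sqrt(7371) < 86.
floor(sqrt(7371)) = 85.

85


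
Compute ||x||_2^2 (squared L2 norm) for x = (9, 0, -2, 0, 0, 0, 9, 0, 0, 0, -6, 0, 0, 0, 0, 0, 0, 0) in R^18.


Non-zero entries: [(0, 9), (2, -2), (6, 9), (10, -6)]
Squares: [81, 4, 81, 36]
||x||_2^2 = sum = 202.

202


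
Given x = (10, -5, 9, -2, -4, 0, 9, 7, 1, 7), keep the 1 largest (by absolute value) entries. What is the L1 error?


Sorted |x_i| descending: [10, 9, 9, 7, 7, 5, 4, 2, 1, 0]
Keep top 1: [10]
Tail entries: [9, 9, 7, 7, 5, 4, 2, 1, 0]
L1 error = sum of tail = 44.

44


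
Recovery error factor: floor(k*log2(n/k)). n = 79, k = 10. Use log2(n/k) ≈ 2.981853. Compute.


log2(n/k) = log2(79/10) ≈ 2.981853.
k*log2(n/k) ≈ 10*2.981853 = 29.81853.
floor(29.81853) = 29.

29


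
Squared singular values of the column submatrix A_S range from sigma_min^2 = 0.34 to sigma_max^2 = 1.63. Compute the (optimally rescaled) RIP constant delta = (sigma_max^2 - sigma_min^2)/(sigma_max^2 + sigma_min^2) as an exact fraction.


lambda_max - lambda_min = 1.63 - 0.34 = 1.29.
lambda_max + lambda_min = 1.63 + 0.34 = 1.97.
delta = 1.29/1.97 = 129/197.

129/197


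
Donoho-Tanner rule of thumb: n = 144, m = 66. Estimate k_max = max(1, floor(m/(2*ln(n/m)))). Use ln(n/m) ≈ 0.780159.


n/m = 144/66 = 24/11.
ln(n/m) ≈ 0.780159.
2*ln(n/m) ≈ 1.560318.
m/(2*ln(n/m)) ≈ 66/1.560318 ≈ 42.2991.
floor = 42.
k_max = max(1, 42) = 42.

42


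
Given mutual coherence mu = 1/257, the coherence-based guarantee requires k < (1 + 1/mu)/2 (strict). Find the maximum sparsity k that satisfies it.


1/mu = 257.
1 + 1/mu = 258.
(1 + 1/mu)/2 = 129 is an integer and the inequality is strict, so k_max = 129 - 1 = 128.

128


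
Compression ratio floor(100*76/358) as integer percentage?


100*m/n = 100*76/358 ≈ 21.2291.
floor = 21.

21


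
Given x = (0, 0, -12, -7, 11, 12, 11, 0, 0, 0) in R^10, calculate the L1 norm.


Non-zero entries: [(2, -12), (3, -7), (4, 11), (5, 12), (6, 11)]
Absolute values: [12, 7, 11, 12, 11]
||x||_1 = sum = 53.

53


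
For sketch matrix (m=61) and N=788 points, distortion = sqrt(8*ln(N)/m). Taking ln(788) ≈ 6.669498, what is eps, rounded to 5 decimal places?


ln(788) ≈ 6.669498.
8*ln(N)/m ≈ 8*6.669498/61 ≈ 0.87468826.
eps = sqrt(0.87468826) ≈ 0.9352477 ≈ 0.93525.

0.93525


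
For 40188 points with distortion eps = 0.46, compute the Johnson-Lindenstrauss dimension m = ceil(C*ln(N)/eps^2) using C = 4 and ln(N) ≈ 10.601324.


ln(40188) ≈ 10.601324.
eps^2 = 0.46^2 = 0.2116.
C*ln(N)/eps^2 ≈ 4*10.601324/0.2116 ≈ 200.4031.
m = ceil(200.4031) = 201.

201


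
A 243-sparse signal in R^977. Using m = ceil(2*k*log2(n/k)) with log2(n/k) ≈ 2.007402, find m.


log2(n/k) = log2(977/243) ≈ 2.007402.
2*k*log2(n/k) ≈ 2*243*2.007402 = 975.597372.
m = ceil(975.597372) = 976.

976


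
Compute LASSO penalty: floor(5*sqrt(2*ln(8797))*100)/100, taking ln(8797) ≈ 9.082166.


ln(8797) ≈ 9.082166.
2*ln(n) ≈ 18.164332.
sqrt(2*ln(n)) ≈ sqrt(18.164332) ≈ 4.261963.
lambda ≈ 5*4.261963 = 21.309815.
floor(lambda*100)/100 = 21.30.

21.30


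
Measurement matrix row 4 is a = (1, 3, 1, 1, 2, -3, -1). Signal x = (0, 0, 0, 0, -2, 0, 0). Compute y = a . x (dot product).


Non-zero terms: ['2*-2']
Products: [-4]
y = sum = -4.

-4


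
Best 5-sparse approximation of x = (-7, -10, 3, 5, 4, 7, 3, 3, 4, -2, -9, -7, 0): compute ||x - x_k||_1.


Sorted |x_i| descending: [10, 9, 7, 7, 7, 5, 4, 4, 3, 3, 3, 2, 0]
Keep top 5: [10, 9, 7, 7, 7]
Tail entries: [5, 4, 4, 3, 3, 3, 2, 0]
L1 error = sum of tail = 24.

24


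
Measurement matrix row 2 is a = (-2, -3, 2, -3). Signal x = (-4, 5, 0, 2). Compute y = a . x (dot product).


Non-zero terms: ['-2*-4', '-3*5', '-3*2']
Products: [8, -15, -6]
y = sum = -13.

-13


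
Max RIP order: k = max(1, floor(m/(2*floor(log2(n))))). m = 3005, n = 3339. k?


floor(log2(3339)) = 11.
2*11 = 22.
m/(2*floor(log2(n))) = 3005/22 ≈ 136.5909.
floor = 136.
k = max(1, 136) = 136.

136


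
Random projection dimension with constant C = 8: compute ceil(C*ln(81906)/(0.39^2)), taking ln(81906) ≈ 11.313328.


ln(81906) ≈ 11.313328.
eps^2 = 0.39^2 = 0.1521.
C*ln(N)/eps^2 ≈ 8*11.313328/0.1521 ≈ 595.0468.
m = ceil(595.0468) = 596.

596


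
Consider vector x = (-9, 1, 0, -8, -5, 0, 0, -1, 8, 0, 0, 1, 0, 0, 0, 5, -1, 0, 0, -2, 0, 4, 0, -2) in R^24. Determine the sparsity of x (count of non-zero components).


Non-zero positions: [0, 1, 3, 4, 7, 8, 11, 15, 16, 19, 21, 23].
Sparsity = 12.

12


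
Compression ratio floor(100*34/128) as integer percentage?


100*m/n = 100*34/128 ≈ 26.5625.
floor = 26.

26


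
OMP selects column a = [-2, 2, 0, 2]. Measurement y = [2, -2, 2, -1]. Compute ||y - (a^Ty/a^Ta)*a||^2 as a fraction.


a^T a = 12.
a^T y = -10.
coeff = -10/12 = -5/6.
||r||^2 = 14/3.

14/3


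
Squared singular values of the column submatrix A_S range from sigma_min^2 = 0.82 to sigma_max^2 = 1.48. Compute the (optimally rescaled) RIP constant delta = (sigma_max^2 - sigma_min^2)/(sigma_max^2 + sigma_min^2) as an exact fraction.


lambda_max - lambda_min = 1.48 - 0.82 = 0.66.
lambda_max + lambda_min = 1.48 + 0.82 = 2.30.
delta = 0.66/2.30 = 66/230 = 33/115.

33/115


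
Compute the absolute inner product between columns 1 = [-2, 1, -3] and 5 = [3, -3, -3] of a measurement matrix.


Inner product: -2*3 + 1*-3 + -3*-3
Products: [-6, -3, 9]
Sum = 0.
|dot| = 0.

0


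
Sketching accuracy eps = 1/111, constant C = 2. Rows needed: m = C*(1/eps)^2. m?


1/eps = 111.
(1/eps)^2 = 12321.
m = 2*12321 = 24642.

24642


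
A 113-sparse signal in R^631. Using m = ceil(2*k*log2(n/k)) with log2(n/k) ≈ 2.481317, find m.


log2(n/k) = log2(631/113) ≈ 2.481317.
2*k*log2(n/k) ≈ 2*113*2.481317 = 560.777642.
m = ceil(560.777642) = 561.

561


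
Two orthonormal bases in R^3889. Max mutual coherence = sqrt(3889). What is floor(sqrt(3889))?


62^2 = 3844 <= 3889 < 3969 = 63^2, so 62 <= sqrt(3889) < 63.
floor(sqrt(3889)) = 62.

62


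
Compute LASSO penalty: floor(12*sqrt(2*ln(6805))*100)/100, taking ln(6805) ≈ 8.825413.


ln(6805) ≈ 8.825413.
2*ln(n) ≈ 17.650826.
sqrt(2*ln(n)) ≈ sqrt(17.650826) ≈ 4.201289.
lambda ≈ 12*4.201289 = 50.415468.
floor(lambda*100)/100 = 50.41.

50.41


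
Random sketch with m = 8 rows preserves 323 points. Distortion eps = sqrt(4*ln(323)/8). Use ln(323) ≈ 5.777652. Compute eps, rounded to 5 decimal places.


ln(323) ≈ 5.777652.
4*ln(N)/m ≈ 4*5.777652/8 ≈ 2.888826.
eps = sqrt(2.888826) ≈ 1.6996547 ≈ 1.69965.

1.69965


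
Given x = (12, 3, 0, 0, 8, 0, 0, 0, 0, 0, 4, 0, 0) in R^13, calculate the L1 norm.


Non-zero entries: [(0, 12), (1, 3), (4, 8), (10, 4)]
Absolute values: [12, 3, 8, 4]
||x||_1 = sum = 27.

27


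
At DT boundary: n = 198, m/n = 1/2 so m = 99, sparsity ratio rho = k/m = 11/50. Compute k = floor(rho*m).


m = 1/2*198 = 99.
rho = 11/50.
rho*m = 11/50*99 = 21.78.
k = floor(21.78) = 21.

21


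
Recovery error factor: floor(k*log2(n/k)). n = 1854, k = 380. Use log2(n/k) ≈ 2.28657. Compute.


log2(n/k) = log2(1854/380) ≈ 2.28657.
k*log2(n/k) ≈ 380*2.28657 = 868.8966.
floor(868.8966) = 868.

868


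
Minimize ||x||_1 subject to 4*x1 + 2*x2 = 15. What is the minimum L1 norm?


Axis intercepts:
  x1 = 15/4, x2 = 0: L1 = 15/4
  x1 = 0, x2 = 15/2: L1 = 15/2
x* = (15/4, 0)
||x*||_1 = 15/4.

15/4


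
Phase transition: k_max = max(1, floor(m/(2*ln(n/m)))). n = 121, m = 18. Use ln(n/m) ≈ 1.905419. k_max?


n/m = 121/18.
ln(n/m) ≈ 1.905419.
2*ln(n/m) ≈ 3.810838.
m/(2*ln(n/m)) ≈ 18/3.810838 ≈ 4.7234.
floor = 4.
k_max = max(1, 4) = 4.

4


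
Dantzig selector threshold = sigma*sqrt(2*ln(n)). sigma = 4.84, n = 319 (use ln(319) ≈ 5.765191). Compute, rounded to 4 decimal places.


ln(319) ≈ 5.765191.
2*ln(n) ≈ 11.530382.
sqrt(2*ln(n)) ≈ sqrt(11.530382) ≈ 3.395642.
threshold ≈ 4.84*3.395642 = 16.43490728 ≈ 16.4349.

16.4349


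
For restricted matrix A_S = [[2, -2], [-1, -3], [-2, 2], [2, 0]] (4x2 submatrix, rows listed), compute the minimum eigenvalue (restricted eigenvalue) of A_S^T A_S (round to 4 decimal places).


A_S^T A_S = [[13, -5], [-5, 17]].
trace = 30.
det = 196.
disc = trace^2 - 4*det = 900 - 4*196 = 116.
sqrt(116) ≈ 10.770330.
lam_min = (30 - sqrt(116))/2 ≈ (30 - 10.770330)/2 = 9.614835 ≈ 9.6148.

9.6148


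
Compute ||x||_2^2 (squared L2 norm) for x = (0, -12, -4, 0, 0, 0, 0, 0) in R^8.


Non-zero entries: [(1, -12), (2, -4)]
Squares: [144, 16]
||x||_2^2 = sum = 160.

160


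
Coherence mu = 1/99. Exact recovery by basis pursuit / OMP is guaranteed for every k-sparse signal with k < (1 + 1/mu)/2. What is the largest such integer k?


1/mu = 99.
1 + 1/mu = 100.
(1 + 1/mu)/2 = 50 is an integer and the inequality is strict, so k_max = 50 - 1 = 49.

49


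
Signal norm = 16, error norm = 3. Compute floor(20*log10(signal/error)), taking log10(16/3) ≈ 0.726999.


||x||/||e|| = 16/3.
log10(16/3) ≈ 0.726999.
20*log10(||x||/||e||) ≈ 20*0.726999 = 14.53998.
floor(14.53998) = 14.

14


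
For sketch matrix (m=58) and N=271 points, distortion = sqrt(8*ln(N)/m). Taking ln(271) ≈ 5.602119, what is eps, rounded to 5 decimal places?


ln(271) ≈ 5.602119.
8*ln(N)/m ≈ 8*5.602119/58 ≈ 0.77270607.
eps = sqrt(0.77270607) ≈ 0.879037 ≈ 0.87904.

0.87904


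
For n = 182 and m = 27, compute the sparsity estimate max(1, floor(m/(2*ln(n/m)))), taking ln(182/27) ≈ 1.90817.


n/m = 182/27.
ln(n/m) ≈ 1.90817.
2*ln(n/m) ≈ 3.81634.
m/(2*ln(n/m)) ≈ 27/3.81634 ≈ 7.0748.
floor = 7.
k_max = max(1, 7) = 7.

7


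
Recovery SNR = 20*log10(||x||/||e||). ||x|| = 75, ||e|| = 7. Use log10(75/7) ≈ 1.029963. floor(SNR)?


||x||/||e|| = 75/7.
log10(75/7) ≈ 1.029963.
20*log10(||x||/||e||) ≈ 20*1.029963 = 20.59926.
floor(20.59926) = 20.

20


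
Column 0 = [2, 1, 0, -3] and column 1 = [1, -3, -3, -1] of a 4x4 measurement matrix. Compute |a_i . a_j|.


Inner product: 2*1 + 1*-3 + 0*-3 + -3*-1
Products: [2, -3, 0, 3]
Sum = 2.
|dot| = 2.

2


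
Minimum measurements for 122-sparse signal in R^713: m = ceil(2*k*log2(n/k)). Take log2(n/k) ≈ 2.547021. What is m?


log2(n/k) = log2(713/122) ≈ 2.547021.
2*k*log2(n/k) ≈ 2*122*2.547021 = 621.473124.
m = ceil(621.473124) = 622.

622


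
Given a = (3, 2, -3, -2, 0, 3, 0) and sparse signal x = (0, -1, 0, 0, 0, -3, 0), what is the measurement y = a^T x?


Non-zero terms: ['2*-1', '3*-3']
Products: [-2, -9]
y = sum = -11.

-11


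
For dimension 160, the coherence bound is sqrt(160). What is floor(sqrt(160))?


12^2 = 144 <= 160 < 169 = 13^2, so 12 <= sqrt(160) < 13.
floor(sqrt(160)) = 12.

12


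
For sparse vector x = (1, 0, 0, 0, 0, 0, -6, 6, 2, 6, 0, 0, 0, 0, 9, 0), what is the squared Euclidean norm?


Non-zero entries: [(0, 1), (6, -6), (7, 6), (8, 2), (9, 6), (14, 9)]
Squares: [1, 36, 36, 4, 36, 81]
||x||_2^2 = sum = 194.

194


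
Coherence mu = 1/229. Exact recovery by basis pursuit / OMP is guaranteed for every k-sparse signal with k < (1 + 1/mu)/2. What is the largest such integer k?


1/mu = 229.
1 + 1/mu = 230.
(1 + 1/mu)/2 = 115 is an integer and the inequality is strict, so k_max = 115 - 1 = 114.

114


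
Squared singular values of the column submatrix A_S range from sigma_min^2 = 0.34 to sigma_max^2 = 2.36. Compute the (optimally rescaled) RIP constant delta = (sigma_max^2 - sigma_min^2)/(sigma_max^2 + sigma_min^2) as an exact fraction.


lambda_max - lambda_min = 2.36 - 0.34 = 2.02.
lambda_max + lambda_min = 2.36 + 0.34 = 2.70.
delta = 2.02/2.70 = 202/270 = 101/135.

101/135


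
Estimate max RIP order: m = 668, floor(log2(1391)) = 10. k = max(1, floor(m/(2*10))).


floor(log2(1391)) = 10.
2*10 = 20.
m/(2*floor(log2(n))) = 668/20 ≈ 33.4.
floor = 33.
k = max(1, 33) = 33.

33


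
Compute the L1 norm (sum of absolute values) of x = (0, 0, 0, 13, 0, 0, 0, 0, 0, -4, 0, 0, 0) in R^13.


Non-zero entries: [(3, 13), (9, -4)]
Absolute values: [13, 4]
||x||_1 = sum = 17.

17


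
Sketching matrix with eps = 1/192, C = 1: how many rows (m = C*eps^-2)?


1/eps = 192.
(1/eps)^2 = 36864.
m = 1*36864 = 36864.

36864


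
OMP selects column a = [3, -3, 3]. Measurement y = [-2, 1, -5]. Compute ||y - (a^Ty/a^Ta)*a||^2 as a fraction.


a^T a = 27.
a^T y = -24.
coeff = -24/27 = -8/9.
||r||^2 = 26/3.

26/3


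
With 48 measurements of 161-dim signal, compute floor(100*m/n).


100*m/n = 100*48/161 ≈ 29.8137.
floor = 29.

29


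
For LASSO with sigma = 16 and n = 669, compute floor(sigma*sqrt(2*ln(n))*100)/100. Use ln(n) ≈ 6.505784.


ln(669) ≈ 6.505784.
2*ln(n) ≈ 13.011568.
sqrt(2*ln(n)) ≈ sqrt(13.011568) ≈ 3.607155.
lambda ≈ 16*3.607155 = 57.71448.
floor(lambda*100)/100 = 57.71.

57.71


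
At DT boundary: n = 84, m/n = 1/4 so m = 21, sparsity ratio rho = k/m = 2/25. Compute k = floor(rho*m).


m = 1/4*84 = 21.
rho = 2/25.
rho*m = 2/25*21 = 1.68.
k = floor(1.68) = 1.

1


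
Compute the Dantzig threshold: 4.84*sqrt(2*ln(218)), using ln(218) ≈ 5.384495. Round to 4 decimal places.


ln(218) ≈ 5.384495.
2*ln(n) ≈ 10.76899.
sqrt(2*ln(n)) ≈ sqrt(10.76899) ≈ 3.281614.
threshold ≈ 4.84*3.281614 = 15.88301176 ≈ 15.8830.

15.8830


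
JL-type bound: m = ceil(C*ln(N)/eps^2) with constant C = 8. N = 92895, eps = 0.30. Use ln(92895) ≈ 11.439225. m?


ln(92895) ≈ 11.439225.
eps^2 = 0.30^2 = 0.09.
C*ln(N)/eps^2 ≈ 8*11.439225/0.09 ≈ 1016.82.
m = ceil(1016.82) = 1017.

1017


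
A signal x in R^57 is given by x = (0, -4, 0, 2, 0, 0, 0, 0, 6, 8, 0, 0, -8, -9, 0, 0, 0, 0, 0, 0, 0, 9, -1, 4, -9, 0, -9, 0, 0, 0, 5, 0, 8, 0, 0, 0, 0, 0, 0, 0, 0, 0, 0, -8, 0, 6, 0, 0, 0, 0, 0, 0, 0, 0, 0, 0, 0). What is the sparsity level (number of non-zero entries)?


Non-zero positions: [1, 3, 8, 9, 12, 13, 21, 22, 23, 24, 26, 30, 32, 43, 45].
Sparsity = 15.

15


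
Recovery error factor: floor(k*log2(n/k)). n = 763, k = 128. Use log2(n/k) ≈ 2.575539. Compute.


log2(n/k) = log2(763/128) ≈ 2.575539.
k*log2(n/k) ≈ 128*2.575539 = 329.668992.
floor(329.668992) = 329.

329


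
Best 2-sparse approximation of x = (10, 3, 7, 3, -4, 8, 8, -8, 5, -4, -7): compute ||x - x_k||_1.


Sorted |x_i| descending: [10, 8, 8, 8, 7, 7, 5, 4, 4, 3, 3]
Keep top 2: [10, 8]
Tail entries: [8, 8, 7, 7, 5, 4, 4, 3, 3]
L1 error = sum of tail = 49.

49


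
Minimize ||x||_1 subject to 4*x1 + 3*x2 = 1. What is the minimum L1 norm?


Axis intercepts:
  x1 = 1/4, x2 = 0: L1 = 1/4
  x1 = 0, x2 = 1/3: L1 = 1/3
x* = (1/4, 0)
||x*||_1 = 1/4.

1/4


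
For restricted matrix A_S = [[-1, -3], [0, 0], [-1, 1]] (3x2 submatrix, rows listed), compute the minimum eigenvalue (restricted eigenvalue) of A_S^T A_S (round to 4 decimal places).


A_S^T A_S = [[2, 2], [2, 10]].
trace = 12.
det = 16.
disc = trace^2 - 4*det = 144 - 4*16 = 80.
sqrt(80) ≈ 8.944272.
lam_min = (12 - sqrt(80))/2 ≈ (12 - 8.944272)/2 = 1.527864 ≈ 1.5279.

1.5279


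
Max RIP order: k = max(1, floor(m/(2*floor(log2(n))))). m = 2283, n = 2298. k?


floor(log2(2298)) = 11.
2*11 = 22.
m/(2*floor(log2(n))) = 2283/22 ≈ 103.7727.
floor = 103.
k = max(1, 103) = 103.

103


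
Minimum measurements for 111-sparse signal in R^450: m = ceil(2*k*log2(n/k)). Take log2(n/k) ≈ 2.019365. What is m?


log2(n/k) = log2(450/111) ≈ 2.019365.
2*k*log2(n/k) ≈ 2*111*2.019365 = 448.29903.
m = ceil(448.29903) = 449.

449


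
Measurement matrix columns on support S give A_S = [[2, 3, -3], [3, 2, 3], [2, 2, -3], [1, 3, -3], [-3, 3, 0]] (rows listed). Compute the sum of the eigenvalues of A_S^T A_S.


Sum of eigenvalues of A_S^T A_S = trace(A_S^T A_S) = sum of squared column norms of A_S.
A_S^T A_S diagonal: [27, 35, 36].
trace = 27 + 35 + 36 = 98.

98


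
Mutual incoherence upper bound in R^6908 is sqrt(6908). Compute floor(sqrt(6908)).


83^2 = 6889 <= 6908 < 7056 = 84^2, so 83 <= sqrt(6908) < 84.
floor(sqrt(6908)) = 83.

83


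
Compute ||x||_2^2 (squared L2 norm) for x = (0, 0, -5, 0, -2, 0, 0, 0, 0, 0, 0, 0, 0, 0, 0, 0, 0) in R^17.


Non-zero entries: [(2, -5), (4, -2)]
Squares: [25, 4]
||x||_2^2 = sum = 29.

29


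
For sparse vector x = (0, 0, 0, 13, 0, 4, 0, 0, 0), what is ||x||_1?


Non-zero entries: [(3, 13), (5, 4)]
Absolute values: [13, 4]
||x||_1 = sum = 17.

17


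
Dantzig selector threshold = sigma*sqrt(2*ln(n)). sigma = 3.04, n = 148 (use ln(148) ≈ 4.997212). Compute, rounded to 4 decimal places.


ln(148) ≈ 4.997212.
2*ln(n) ≈ 9.994424.
sqrt(2*ln(n)) ≈ sqrt(9.994424) ≈ 3.161396.
threshold ≈ 3.04*3.161396 = 9.61064384 ≈ 9.6106.

9.6106


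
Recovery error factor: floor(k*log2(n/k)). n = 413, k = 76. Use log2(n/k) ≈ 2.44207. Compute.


log2(n/k) = log2(413/76) ≈ 2.44207.
k*log2(n/k) ≈ 76*2.44207 = 185.59732.
floor(185.59732) = 185.

185


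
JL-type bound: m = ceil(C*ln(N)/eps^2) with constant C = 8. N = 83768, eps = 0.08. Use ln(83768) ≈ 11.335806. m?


ln(83768) ≈ 11.335806.
eps^2 = 0.08^2 = 0.0064.
C*ln(N)/eps^2 ≈ 8*11.335806/0.0064 ≈ 14169.7575.
m = ceil(14169.7575) = 14170.

14170


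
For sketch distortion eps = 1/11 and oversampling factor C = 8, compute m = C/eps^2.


1/eps = 11.
(1/eps)^2 = 121.
m = 8*121 = 968.

968


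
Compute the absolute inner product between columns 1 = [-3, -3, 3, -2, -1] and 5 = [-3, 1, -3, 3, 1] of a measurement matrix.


Inner product: -3*-3 + -3*1 + 3*-3 + -2*3 + -1*1
Products: [9, -3, -9, -6, -1]
Sum = -10.
|dot| = 10.

10


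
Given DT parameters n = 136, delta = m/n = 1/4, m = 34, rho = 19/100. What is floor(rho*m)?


m = 1/4*136 = 34.
rho = 19/100.
rho*m = 19/100*34 = 6.46.
k = floor(6.46) = 6.

6


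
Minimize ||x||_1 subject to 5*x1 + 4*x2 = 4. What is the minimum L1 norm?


Axis intercepts:
  x1 = 4/5, x2 = 0: L1 = 4/5
  x1 = 0, x2 = 1: L1 = 1
x* = (4/5, 0)
||x*||_1 = 4/5.

4/5


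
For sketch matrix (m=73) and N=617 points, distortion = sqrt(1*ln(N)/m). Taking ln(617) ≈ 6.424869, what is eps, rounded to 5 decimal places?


ln(617) ≈ 6.424869.
1*ln(N)/m ≈ 1*6.424869/73 ≈ 0.0880119.
eps = sqrt(0.0880119) ≈ 0.296668 ≈ 0.29667.

0.29667


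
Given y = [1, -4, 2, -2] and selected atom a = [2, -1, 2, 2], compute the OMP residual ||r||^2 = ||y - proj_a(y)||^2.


a^T a = 13.
a^T y = 6.
coeff = 6/13 = 6/13.
||r||^2 = 289/13.

289/13
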